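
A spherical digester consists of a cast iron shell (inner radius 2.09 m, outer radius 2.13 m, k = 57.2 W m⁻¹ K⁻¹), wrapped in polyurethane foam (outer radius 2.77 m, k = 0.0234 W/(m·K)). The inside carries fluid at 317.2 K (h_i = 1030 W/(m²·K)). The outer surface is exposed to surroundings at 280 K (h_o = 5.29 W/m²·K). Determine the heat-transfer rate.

Series thermal resistances, inner to outer:
  R_conv,in = 1/(4πr²h) = 1/(4π·2.09²·1030) = 1.769×10^-5 K/W
  R_cast iron = (1/2.09 − 1/2.13)/(4πk) = 0.008985/(4π·57.2) = 1.250×10^-5 K/W
  R_polyurethane foam = (1/2.13 − 1/2.77)/(4πk) = 0.1085/(4π·0.0234) = 0.3689 K/W
  R_conv,out = 1/(4πr²h) = 1/(4π·2.77²·5.29) = 0.001961 K/W
ΣR = 1.769×10^-5 + 1.250×10^-5 + 0.3689 + 0.001961 = 0.3709 K/W
Q = ΔT/ΣR = (317.2 K − 280 K)/0.3709 = 100 W

Q = 100 W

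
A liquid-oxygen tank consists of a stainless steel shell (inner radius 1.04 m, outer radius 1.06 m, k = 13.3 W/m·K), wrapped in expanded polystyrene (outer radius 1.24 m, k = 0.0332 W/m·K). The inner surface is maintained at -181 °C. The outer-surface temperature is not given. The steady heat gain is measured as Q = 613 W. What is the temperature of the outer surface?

T_out = 20.3 °C

Sum the resistances:
  R_stainless steel = (1/1.04 − 1/1.06)/(4πk) = 0.01814/(4π·13.3) = 1.085×10^-4 K/W
  R_expanded polystyrene = (1/1.06 − 1/1.24)/(4πk) = 0.1369/(4π·0.0332) = 0.3282 K/W
ΣR = 0.3284 K/W
ΔT = Q·ΣR = 613 × 0.3284 = 201.3 K
Heat flows inward, so T_out = T_in + ΔT = -181 + 201.3 = 20.3 °C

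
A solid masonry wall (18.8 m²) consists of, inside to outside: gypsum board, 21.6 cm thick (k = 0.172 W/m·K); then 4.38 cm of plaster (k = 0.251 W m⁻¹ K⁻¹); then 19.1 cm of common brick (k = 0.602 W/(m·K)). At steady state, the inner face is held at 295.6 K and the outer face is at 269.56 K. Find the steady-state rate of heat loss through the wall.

Series thermal resistances, inner to outer:
  R_gypsum board = L/(kA) = 0.216/(0.172·18.8) = 0.06680 K/W
  R_plaster = L/(kA) = 0.0438/(0.251·18.8) = 0.009282 K/W
  R_common brick = L/(kA) = 0.191/(0.602·18.8) = 0.01688 K/W
ΣR = 0.06680 + 0.009282 + 0.01688 = 0.09296 K/W
Q = ΔT/ΣR = (295.6 K − 269.56 K)/0.09296 = 280 W

Q = 280 W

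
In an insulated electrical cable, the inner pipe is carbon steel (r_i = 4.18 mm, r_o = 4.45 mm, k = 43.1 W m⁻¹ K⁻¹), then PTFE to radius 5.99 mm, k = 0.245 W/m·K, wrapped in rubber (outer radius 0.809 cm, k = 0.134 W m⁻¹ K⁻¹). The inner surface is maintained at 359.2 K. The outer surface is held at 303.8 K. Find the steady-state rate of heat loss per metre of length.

Treat each layer as a resistance in series:
  R'_carbon steel = ln(0.00445/0.00418)/(2πk) = 0.06259/(2π·43.1) = 2.311×10^-4 m·K/W
  R'_PTFE = ln(0.00599/0.00445)/(2πk) = 0.2972/(2π·0.245) = 0.1931 m·K/W
  R'_rubber = ln(0.00809/0.00599)/(2πk) = 0.3005/(2π·0.134) = 0.3570 m·K/W
ΣR = 2.311×10^-4 + 0.1931 + 0.3570 = 0.5503 m·K/W
Q' = ΔT/ΣR = (359.2 K − 303.8 K)/0.5503 = 101 W/m

Q' = 101 W/m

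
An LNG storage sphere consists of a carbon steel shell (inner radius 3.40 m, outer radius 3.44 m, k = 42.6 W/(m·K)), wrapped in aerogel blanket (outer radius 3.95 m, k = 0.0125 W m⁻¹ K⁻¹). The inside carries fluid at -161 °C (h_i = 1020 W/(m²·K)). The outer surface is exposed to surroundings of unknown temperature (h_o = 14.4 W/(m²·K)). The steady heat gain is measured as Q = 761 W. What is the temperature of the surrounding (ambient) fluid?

Sum the resistances:
  R_conv,in = 1/(4πr²h) = 1/(4π·3.40²·1020) = 6.749×10^-6 K/W
  R_carbon steel = (1/3.40 − 1/3.44)/(4πk) = 0.003420/(4π·42.6) = 6.389×10^-6 K/W
  R_aerogel blanket = (1/3.44 − 1/3.95)/(4πk) = 0.03753/(4π·0.0125) = 0.2389 K/W
  R_conv,out = 1/(4πr²h) = 1/(4π·3.95²·14.4) = 3.542×10^-4 K/W
ΣR = 0.2393 K/W
ΔT = Q·ΣR = 761 × 0.2393 = 182.1 K
Heat flows inward, so T_out = T_in + ΔT = -161 + 182.1 = 21.1 °C

T_out = 21.1 °C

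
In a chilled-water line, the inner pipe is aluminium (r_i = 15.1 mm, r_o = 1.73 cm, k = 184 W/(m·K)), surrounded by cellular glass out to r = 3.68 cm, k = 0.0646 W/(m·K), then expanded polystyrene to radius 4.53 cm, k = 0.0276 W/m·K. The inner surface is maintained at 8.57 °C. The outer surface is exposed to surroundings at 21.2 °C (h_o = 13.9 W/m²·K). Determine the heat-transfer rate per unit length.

Q' = 3.81 W/m

Resistance network (inner→outer):
  R'_aluminium = ln(0.0173/0.0151)/(2πk) = 0.1360/(2π·184) = 1.176×10^-4 m·K/W
  R'_cellular glass = ln(0.0368/0.0173)/(2πk) = 0.7548/(2π·0.0646) = 1.860 m·K/W
  R'_expanded polystyrene = ln(0.0453/0.0368)/(2πk) = 0.2078/(2π·0.0276) = 1.198 m·K/W
  R'_conv,out = 1/(2πr h) = 1/(2π·0.0453·13.9) = 0.2528 m·K/W
ΣR = 1.176×10^-4 + 1.860 + 1.198 + 0.2528 = 3.311 m·K/W
Q' = ΔT/ΣR = (8.57 °C − 21.2 °C)/3.311 = -3.81 W/m
(Negative Q' ⇒ heat flows inward; heat gain = 3.81 W/m.)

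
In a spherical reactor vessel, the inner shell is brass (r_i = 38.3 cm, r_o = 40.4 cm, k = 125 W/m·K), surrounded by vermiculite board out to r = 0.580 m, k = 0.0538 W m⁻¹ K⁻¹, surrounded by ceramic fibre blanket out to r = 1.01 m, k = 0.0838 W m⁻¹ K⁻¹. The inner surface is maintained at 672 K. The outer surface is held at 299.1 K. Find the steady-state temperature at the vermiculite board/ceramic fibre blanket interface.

Series thermal resistances, inner to outer:
  R_brass = (1/0.383 − 1/0.404)/(4πk) = 0.1357/(4π·125) = 8.640×10^-5 K/W
  R_vermiculite board = (1/0.404 − 1/0.580)/(4πk) = 0.7511/(4π·0.0538) = 1.111 K/W
  R_ceramic fibre blanket = (1/0.580 − 1/1.01)/(4πk) = 0.7340/(4π·0.0838) = 0.6971 K/W
ΣR = 8.640×10^-5 + 1.111 + 0.6971 = 1.808 K/W
Q = ΔT/ΣR = (672 K − 299.1 K)/1.808 = 206.2 W
From the inner boundary to the vermiculite board/ceramic fibre blanket interface, ΣR_partial = 1.111 K/W.
T_interface = T_in − Q·ΣR_partial = 672 K − (206.2)(1.111) = 443 K

T = 443 K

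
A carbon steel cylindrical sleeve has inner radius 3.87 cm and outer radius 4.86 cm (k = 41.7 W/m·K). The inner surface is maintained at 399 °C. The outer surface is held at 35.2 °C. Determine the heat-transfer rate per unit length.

Q' = 2πk·ΔT/ln(r₂/r₁) = 2π × 41.7 × 363.8 / ln(0.0486/0.0387) = 4.18×10^5 W/m

Q' = 418 kW/m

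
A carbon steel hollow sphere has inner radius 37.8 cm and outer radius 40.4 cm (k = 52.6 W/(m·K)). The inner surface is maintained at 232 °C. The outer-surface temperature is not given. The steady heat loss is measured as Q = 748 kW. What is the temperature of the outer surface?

Series resistances:
  R_carbon steel = (1/0.378 − 1/0.404)/(4πk) = 0.1703/(4π·52.6) = 2.576×10^-4 K/W
ΣR = 2.576×10^-4 K/W
ΔT = Q·ΣR = 7.48×10^5 × 2.576×10^-4 = 192.7 K
Heat flows outward, so T_out = T_in − ΔT = 232 − 192.7 = 39.3 °C

T_out = 39.3 °C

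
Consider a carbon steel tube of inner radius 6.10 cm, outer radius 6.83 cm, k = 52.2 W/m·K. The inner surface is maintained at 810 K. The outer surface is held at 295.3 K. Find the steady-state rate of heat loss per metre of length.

Q' = 2πk·ΔT/ln(r₂/r₁) = 2π × 52.2 × 514.7 / ln(0.0683/0.0610) = 1.49×10^6 W/m

Q' = 1490 kW/m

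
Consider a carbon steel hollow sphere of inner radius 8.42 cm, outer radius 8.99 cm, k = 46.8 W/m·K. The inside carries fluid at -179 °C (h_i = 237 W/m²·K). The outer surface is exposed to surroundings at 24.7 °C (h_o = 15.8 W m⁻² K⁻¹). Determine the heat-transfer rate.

Q = 303 W

Resistance network (inner→outer):
  R_conv,in = 1/(4πr²h) = 1/(4π·0.0842²·237) = 0.04736 K/W
  R_carbon steel = (1/0.0842 − 1/0.0899)/(4πk) = 0.7530/(4π·46.8) = 0.001280 K/W
  R_conv,out = 1/(4πr²h) = 1/(4π·0.0899²·15.8) = 0.6232 K/W
ΣR = 0.04736 + 0.001280 + 0.6232 = 0.6718 K/W
Q = ΔT/ΣR = (-179 °C − 24.7 °C)/0.6718 = -303 W
(Negative Q ⇒ heat flows inward; heat gain = 303 W.)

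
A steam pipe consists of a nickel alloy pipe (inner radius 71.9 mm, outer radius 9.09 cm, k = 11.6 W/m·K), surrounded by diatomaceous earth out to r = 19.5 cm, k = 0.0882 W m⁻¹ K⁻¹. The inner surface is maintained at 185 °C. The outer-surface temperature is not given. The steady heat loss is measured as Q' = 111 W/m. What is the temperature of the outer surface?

Series resistances:
  R'_nickel alloy = ln(0.0909/0.0719)/(2πk) = 0.2345/(2π·11.6) = 0.003217 m·K/W
  R'_diatomaceous earth = ln(0.195/0.0909)/(2πk) = 0.7632/(2π·0.0882) = 1.377 m·K/W
ΣR = 1.380 m·K/W
ΔT = Q'·ΣR = 111 × 1.380 = 153.2 K
Heat flows outward, so T_out = T_in − ΔT = 185 − 153.2 = 31.8 °C

T_out = 31.8 °C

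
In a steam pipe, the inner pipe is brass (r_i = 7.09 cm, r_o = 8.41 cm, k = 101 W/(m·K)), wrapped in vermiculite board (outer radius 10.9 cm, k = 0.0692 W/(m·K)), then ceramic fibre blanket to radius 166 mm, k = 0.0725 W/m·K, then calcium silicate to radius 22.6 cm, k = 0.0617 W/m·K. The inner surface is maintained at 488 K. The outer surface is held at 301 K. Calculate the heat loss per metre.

Resistance network (inner→outer):
  R'_brass = ln(0.0841/0.0709)/(2πk) = 0.1707/(2π·101) = 2.690×10^-4 m·K/W
  R'_vermiculite board = ln(0.109/0.0841)/(2πk) = 0.2593/(2π·0.0692) = 0.5965 m·K/W
  R'_ceramic fibre blanket = ln(0.166/0.109)/(2πk) = 0.4206/(2π·0.0725) = 0.9234 m·K/W
  R'_calcium silicate = ln(0.226/0.166)/(2πk) = 0.3085/(2π·0.0617) = 0.7959 m·K/W
ΣR = 2.690×10^-4 + 0.5965 + 0.9234 + 0.7959 = 2.316 m·K/W
Q' = ΔT/ΣR = (488 K − 301 K)/2.316 = 80.7 W/m

Q' = 80.7 W/m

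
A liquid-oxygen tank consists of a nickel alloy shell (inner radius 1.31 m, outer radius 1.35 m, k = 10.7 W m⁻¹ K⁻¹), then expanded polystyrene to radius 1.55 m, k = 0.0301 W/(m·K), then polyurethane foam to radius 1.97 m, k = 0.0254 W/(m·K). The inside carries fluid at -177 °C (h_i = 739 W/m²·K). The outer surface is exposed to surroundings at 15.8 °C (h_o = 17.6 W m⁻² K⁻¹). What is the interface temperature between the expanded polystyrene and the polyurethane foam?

Treat each layer as a resistance in series:
  R_conv,in = 1/(4πr²h) = 1/(4π·1.31²·739) = 6.275×10^-5 K/W
  R_nickel alloy = (1/1.31 − 1/1.35)/(4πk) = 0.02262/(4π·10.7) = 1.682×10^-4 K/W
  R_expanded polystyrene = (1/1.35 − 1/1.55)/(4πk) = 0.09558/(4π·0.0301) = 0.2527 K/W
  R_polyurethane foam = (1/1.55 − 1/1.97)/(4πk) = 0.1375/(4π·0.0254) = 0.4309 K/W
  R_conv,out = 1/(4πr²h) = 1/(4π·1.97²·17.6) = 0.001165 K/W
ΣR = 6.275×10^-5 + 1.682×10^-4 + 0.2527 + 0.4309 + 0.001165 = 0.6850 K/W
Q = ΔT/ΣR = (-177 °C − 15.8 °C)/0.6850 = -281.5 W
From the inner boundary to the expanded polystyrene/polyurethane foam interface, ΣR_partial = 0.2529 K/W.
T_interface = T_in − Q·ΣR_partial = -177 °C − (-281.5)(0.2529) = -106 °C

T = -106 °C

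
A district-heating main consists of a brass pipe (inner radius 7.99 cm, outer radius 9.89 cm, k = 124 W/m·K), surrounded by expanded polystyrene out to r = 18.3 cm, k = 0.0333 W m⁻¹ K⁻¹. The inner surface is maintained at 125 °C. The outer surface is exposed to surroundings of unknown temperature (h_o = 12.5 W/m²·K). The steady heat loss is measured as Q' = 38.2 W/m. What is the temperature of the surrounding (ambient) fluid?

T_out = 10.0 °C

Sum the resistances:
  R'_brass = ln(0.0989/0.0799)/(2πk) = 0.2133/(2π·124) = 2.738×10^-4 m·K/W
  R'_expanded polystyrene = ln(0.183/0.0989)/(2πk) = 0.6154/(2π·0.0333) = 2.941 m·K/W
  R'_conv,out = 1/(2πr h) = 1/(2π·0.183·12.5) = 0.06958 m·K/W
ΣR = 3.011 m·K/W
ΔT = Q'·ΣR = 38.2 × 3.011 = 115.0 K
Heat flows outward, so T_out = T_in − ΔT = 125 − 115.0 = 10.0 °C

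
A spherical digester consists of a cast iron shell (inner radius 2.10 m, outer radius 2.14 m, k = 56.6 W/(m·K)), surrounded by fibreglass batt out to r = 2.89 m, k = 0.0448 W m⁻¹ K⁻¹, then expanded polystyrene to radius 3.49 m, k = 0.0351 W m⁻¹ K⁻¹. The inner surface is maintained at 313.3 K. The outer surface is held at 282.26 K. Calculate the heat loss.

Q = 88.6 W

Resistance network (inner→outer):
  R_cast iron = (1/2.10 − 1/2.14)/(4πk) = 0.008901/(4π·56.6) = 1.251×10^-5 K/W
  R_fibreglass batt = (1/2.14 − 1/2.89)/(4πk) = 0.1213/(4π·0.0448) = 0.2154 K/W
  R_expanded polystyrene = (1/2.89 − 1/3.49)/(4πk) = 0.05949/(4π·0.0351) = 0.1349 K/W
ΣR = 1.251×10^-5 + 0.2154 + 0.1349 = 0.3503 K/W
Q = ΔT/ΣR = (313.3 K − 282.26 K)/0.3503 = 88.6 W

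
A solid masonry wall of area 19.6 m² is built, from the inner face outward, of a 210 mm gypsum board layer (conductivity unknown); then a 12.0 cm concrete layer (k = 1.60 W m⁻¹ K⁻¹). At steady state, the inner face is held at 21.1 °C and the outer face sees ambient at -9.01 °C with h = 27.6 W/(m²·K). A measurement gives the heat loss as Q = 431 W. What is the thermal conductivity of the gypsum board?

k = 0.167 W/m·K

ΣR = ΔT/Q = |21.1 − -9.01|/431 = 0.06986 K/W
Known resistances:
  R_concrete = L/(kA) = 0.120/(1.60·19.6) = 0.003827 K/W
  R_conv,out = 1/(hA) = 1/(27.6·19.6) = 0.001849 K/W
R_gypsum board = ΣR − ΣR_known = 0.06986 − 0.005676 = 0.06418 K/W
L/(kA) = 0.06418 ⇒ k = 0.210/(0.06418·19.6) = 0.167 W/m·K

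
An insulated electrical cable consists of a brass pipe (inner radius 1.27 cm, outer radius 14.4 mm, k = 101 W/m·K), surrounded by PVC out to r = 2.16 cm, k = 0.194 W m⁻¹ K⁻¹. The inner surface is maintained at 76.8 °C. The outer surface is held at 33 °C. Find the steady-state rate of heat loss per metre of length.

Series thermal resistances, inner to outer:
  R'_brass = ln(0.0144/0.0127)/(2πk) = 0.1256/(2π·101) = 1.980×10^-4 m·K/W
  R'_PVC = ln(0.0216/0.0144)/(2πk) = 0.4055/(2π·0.194) = 0.3326 m·K/W
ΣR = 1.980×10^-4 + 0.3326 = 0.3328 m·K/W
Q' = ΔT/ΣR = (76.8 °C − 33 °C)/0.3328 = 132 W/m

Q' = 132 W/m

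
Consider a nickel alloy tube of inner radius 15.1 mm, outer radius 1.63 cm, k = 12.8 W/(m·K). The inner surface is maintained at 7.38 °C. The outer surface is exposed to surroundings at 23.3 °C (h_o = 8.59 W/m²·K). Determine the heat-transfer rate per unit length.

Resistance network (inner→outer):
  R'_nickel alloy = ln(0.0163/0.0151)/(2πk) = 0.07647/(2π·12.8) = 9.508×10^-4 m·K/W
  R'_conv,out = 1/(2πr h) = 1/(2π·0.0163·8.59) = 1.137 m·K/W
ΣR = 9.508×10^-4 + 1.137 = 1.138 m·K/W
Q' = ΔT/ΣR = (7.38 °C − 23.3 °C)/1.138 = -14.0 W/m
(Negative Q' ⇒ heat flows inward; heat gain = 14.0 W/m.)

Q' = 14.0 W/m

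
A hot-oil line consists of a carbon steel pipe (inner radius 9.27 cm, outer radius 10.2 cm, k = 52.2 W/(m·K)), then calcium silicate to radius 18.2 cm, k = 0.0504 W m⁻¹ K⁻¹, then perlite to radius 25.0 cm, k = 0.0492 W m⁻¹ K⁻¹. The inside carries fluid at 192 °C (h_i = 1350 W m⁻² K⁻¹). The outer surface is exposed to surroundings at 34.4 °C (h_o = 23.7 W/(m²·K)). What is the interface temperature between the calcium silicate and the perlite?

Treat each layer as a resistance in series:
  R'_conv,in = 1/(2πr h) = 1/(2π·0.0927·1350) = 0.001272 m·K/W
  R'_carbon steel = ln(0.102/0.0927)/(2πk) = 0.09560/(2π·52.2) = 2.915×10^-4 m·K/W
  R'_calcium silicate = ln(0.182/0.102)/(2πk) = 0.5790/(2π·0.0504) = 1.828 m·K/W
  R'_perlite = ln(0.250/0.182)/(2πk) = 0.3175/(2π·0.0492) = 1.027 m·K/W
  R'_conv,out = 1/(2πr h) = 1/(2π·0.250·23.7) = 0.02686 m·K/W
ΣR = 0.001272 + 2.915×10^-4 + 1.828 + 1.027 + 0.02686 = 2.883 m·K/W
Q' = ΔT/ΣR = (192 °C − 34.4 °C)/2.883 = 54.67 W/m
From the inner boundary to the calcium silicate/perlite interface, ΣR_partial = 1.830 m·K/W.
T_interface = T_in − Q'·ΣR_partial = 192 °C − (54.67)(1.830) = 92.0 °C

T = 92.0 °C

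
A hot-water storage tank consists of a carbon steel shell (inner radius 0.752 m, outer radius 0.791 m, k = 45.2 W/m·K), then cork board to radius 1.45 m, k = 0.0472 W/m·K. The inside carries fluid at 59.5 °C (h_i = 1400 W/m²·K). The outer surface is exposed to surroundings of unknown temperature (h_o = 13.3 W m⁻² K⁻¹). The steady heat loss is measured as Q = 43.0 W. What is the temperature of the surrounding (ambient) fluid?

Sum the resistances:
  R_conv,in = 1/(4πr²h) = 1/(4π·0.752²·1400) = 1.005×10^-4 K/W
  R_carbon steel = (1/0.752 − 1/0.791)/(4πk) = 0.06556/(4π·45.2) = 1.154×10^-4 K/W
  R_cork board = (1/0.791 − 1/1.45)/(4πk) = 0.5746/(4π·0.0472) = 0.9687 K/W
  R_conv,out = 1/(4πr²h) = 1/(4π·1.45²·13.3) = 0.002846 K/W
ΣR = 0.9718 K/W
ΔT = Q·ΣR = 43.0 × 0.9718 = 41.79 K
Heat flows outward, so T_out = T_in − ΔT = 59.5 − 41.79 = 17.7 °C

T_out = 17.7 °C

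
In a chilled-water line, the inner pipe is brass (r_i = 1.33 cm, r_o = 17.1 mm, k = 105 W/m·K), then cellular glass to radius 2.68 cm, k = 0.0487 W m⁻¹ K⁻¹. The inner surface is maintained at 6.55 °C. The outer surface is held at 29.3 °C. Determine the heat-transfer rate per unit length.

Q' = 15.5 W/m

Resistance network (inner→outer):
  R'_brass = ln(0.0171/0.0133)/(2πk) = 0.2513/(2π·105) = 3.809×10^-4 m·K/W
  R'_cellular glass = ln(0.0268/0.0171)/(2πk) = 0.4493/(2π·0.0487) = 1.468 m·K/W
ΣR = 3.809×10^-4 + 1.468 = 1.468 m·K/W
Q' = ΔT/ΣR = (6.55 °C − 29.3 °C)/1.468 = -15.5 W/m
(Negative Q' ⇒ heat flows inward; heat gain = 15.5 W/m.)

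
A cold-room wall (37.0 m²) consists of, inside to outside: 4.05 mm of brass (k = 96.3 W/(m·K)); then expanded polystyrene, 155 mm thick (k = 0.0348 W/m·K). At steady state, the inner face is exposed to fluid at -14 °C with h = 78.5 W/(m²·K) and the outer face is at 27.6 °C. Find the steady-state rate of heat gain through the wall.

Q = 345 W

Series thermal resistances, inner to outer:
  R_conv,in = 1/(hA) = 1/(78.5·37.0) = 3.443×10^-4 K/W
  R_brass = L/(kA) = 0.00405/(96.3·37.0) = 1.137×10^-6 K/W
  R_expanded polystyrene = L/(kA) = 0.155/(0.0348·37.0) = 0.1204 K/W
ΣR = 3.443×10^-4 + 1.137×10^-6 + 0.1204 = 0.1207 K/W
Q = ΔT/ΣR = (-14 °C − 27.6 °C)/0.1207 = -345 W
(Negative Q ⇒ heat flows inward; heat gain = 345 W.)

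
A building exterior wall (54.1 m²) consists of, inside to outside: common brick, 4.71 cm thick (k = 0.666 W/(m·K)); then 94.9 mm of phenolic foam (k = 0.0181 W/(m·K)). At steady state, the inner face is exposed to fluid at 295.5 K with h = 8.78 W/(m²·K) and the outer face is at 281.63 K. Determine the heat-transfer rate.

Resistance network (inner→outer):
  R_conv,in = 1/(hA) = 1/(8.78·54.1) = 0.002105 K/W
  R_common brick = L/(kA) = 0.0471/(0.666·54.1) = 0.001307 K/W
  R_phenolic foam = L/(kA) = 0.0949/(0.0181·54.1) = 0.09691 K/W
ΣR = 0.002105 + 0.001307 + 0.09691 = 0.1003 K/W
Q = ΔT/ΣR = (295.5 K − 281.63 K)/0.1003 = 138 W

Q = 138 W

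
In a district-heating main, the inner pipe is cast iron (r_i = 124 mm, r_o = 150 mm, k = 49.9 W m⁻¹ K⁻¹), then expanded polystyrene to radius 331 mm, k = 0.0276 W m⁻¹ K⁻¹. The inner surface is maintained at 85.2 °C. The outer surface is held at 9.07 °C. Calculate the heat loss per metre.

Q' = 16.7 W/m

Series thermal resistances, inner to outer:
  R'_cast iron = ln(0.150/0.124)/(2πk) = 0.1904/(2π·49.9) = 6.071×10^-4 m·K/W
  R'_expanded polystyrene = ln(0.331/0.150)/(2πk) = 0.7915/(2π·0.0276) = 4.564 m·K/W
ΣR = 6.071×10^-4 + 4.564 = 4.565 m·K/W
Q' = ΔT/ΣR = (85.2 °C − 9.07 °C)/4.565 = 16.7 W/m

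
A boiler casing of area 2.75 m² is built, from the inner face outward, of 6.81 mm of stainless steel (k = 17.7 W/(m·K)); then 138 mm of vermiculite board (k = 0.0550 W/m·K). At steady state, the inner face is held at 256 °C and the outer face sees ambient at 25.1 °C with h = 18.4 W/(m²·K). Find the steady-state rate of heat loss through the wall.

Q = 248 W

Treat each layer as a resistance in series:
  R_stainless steel = L/(kA) = 0.00681/(17.7·2.75) = 1.399×10^-4 K/W
  R_vermiculite board = L/(kA) = 0.138/(0.0550·2.75) = 0.9124 K/W
  R_conv,out = 1/(hA) = 1/(18.4·2.75) = 0.01976 K/W
ΣR = 1.399×10^-4 + 0.9124 + 0.01976 = 0.9323 K/W
Q = ΔT/ΣR = (256 °C − 25.1 °C)/0.9323 = 248 W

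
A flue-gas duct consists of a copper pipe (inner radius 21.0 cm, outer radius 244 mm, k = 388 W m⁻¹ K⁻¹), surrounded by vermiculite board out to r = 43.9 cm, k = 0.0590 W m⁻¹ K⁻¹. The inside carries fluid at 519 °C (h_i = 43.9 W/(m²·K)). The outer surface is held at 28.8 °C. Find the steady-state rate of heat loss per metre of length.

Q' = 306 W/m

Treat each layer as a resistance in series:
  R'_conv,in = 1/(2πr h) = 1/(2π·0.210·43.9) = 0.01726 m·K/W
  R'_copper = ln(0.244/0.210)/(2πk) = 0.1501/(2π·388) = 6.155×10^-5 m·K/W
  R'_vermiculite board = ln(0.439/0.244)/(2πk) = 0.5873/(2π·0.0590) = 1.584 m·K/W
ΣR = 0.01726 + 6.155×10^-5 + 1.584 = 1.601 m·K/W
Q' = ΔT/ΣR = (519 °C − 28.8 °C)/1.601 = 306 W/m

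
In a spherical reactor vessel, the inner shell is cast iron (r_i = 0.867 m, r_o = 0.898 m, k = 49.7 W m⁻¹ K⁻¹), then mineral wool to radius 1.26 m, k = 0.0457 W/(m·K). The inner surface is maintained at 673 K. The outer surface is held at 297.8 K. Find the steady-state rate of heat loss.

Series thermal resistances, inner to outer:
  R_cast iron = (1/0.867 − 1/0.898)/(4πk) = 0.03982/(4π·49.7) = 6.375×10^-5 K/W
  R_mineral wool = (1/0.898 − 1/1.26)/(4πk) = 0.3199/(4π·0.0457) = 0.5571 K/W
ΣR = 6.375×10^-5 + 0.5571 = 0.5572 K/W
Q = ΔT/ΣR = (673 K − 297.8 K)/0.5572 = 673 W

Q = 673 W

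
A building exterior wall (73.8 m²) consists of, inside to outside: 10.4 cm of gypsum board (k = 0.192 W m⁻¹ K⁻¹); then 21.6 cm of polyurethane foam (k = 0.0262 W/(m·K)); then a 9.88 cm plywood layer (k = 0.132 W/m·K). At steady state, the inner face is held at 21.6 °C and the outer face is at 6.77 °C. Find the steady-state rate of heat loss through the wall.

Q = 115 W

Resistance network (inner→outer):
  R_gypsum board = L/(kA) = 0.104/(0.192·73.8) = 0.007340 K/W
  R_polyurethane foam = L/(kA) = 0.216/(0.0262·73.8) = 0.1117 K/W
  R_plywood = L/(kA) = 0.0988/(0.132·73.8) = 0.01014 K/W
ΣR = 0.007340 + 0.1117 + 0.01014 = 0.1292 K/W
Q = ΔT/ΣR = (21.6 °C − 6.77 °C)/0.1292 = 115 W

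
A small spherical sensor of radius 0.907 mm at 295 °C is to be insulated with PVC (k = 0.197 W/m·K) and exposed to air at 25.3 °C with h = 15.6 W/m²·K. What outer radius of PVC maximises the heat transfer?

For a sphere, r_cr = 2k_ins/h = 2·0.197/15.6 = 0.0253 m = 2.53 cm

r_cr = 2.53 cm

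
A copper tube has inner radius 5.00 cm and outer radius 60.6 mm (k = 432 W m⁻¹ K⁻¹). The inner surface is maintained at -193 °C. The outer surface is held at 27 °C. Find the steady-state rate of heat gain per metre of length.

Q' = 3.11×10^6 W/m

Q' = 2πk·ΔT/ln(r₂/r₁) = 2π × 432 × 220 / ln(0.0606/0.0500) = 3.11×10^6 W/m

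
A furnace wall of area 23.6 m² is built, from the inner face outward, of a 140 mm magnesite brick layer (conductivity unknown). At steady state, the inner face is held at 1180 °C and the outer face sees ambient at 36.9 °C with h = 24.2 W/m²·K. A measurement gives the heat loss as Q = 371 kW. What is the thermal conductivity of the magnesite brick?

k = 4.46 W/m·K

ΣR = ΔT/Q = |1180 − 36.9|/3.71×10^5 = 0.003081 K/W
Known resistances:
  R_conv,out = 1/(hA) = 1/(24.2·23.6) = 0.001751 K/W
R_magnesite brick = ΣR − ΣR_known = 0.003081 − 0.001751 = 0.001330 K/W
L/(kA) = 0.001330 ⇒ k = 0.140/(0.001330·23.6) = 4.46 W/m·K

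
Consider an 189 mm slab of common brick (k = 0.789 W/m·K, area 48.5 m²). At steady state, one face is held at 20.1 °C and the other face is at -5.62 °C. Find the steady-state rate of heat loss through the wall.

Q = 5210 W

Q = kA·ΔT/L = 0.789 × 48.5 × |20.1 °C − -5.62 °C| / 0.189 = 5210 W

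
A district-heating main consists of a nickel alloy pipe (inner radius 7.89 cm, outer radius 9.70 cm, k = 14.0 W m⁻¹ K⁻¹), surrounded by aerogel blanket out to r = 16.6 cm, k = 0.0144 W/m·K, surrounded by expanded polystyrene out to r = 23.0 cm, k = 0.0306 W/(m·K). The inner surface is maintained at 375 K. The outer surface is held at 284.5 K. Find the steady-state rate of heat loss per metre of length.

Q' = 11.9 W/m

Resistance network (inner→outer):
  R'_nickel alloy = ln(0.0970/0.0789)/(2πk) = 0.2065/(2π·14.0) = 0.002348 m·K/W
  R'_aerogel blanket = ln(0.166/0.0970)/(2πk) = 0.5373/(2π·0.0144) = 5.938 m·K/W
  R'_expanded polystyrene = ln(0.230/0.166)/(2πk) = 0.3261/(2π·0.0306) = 1.696 m·K/W
ΣR = 0.002348 + 5.938 + 1.696 = 7.636 m·K/W
Q' = ΔT/ΣR = (375 K − 284.5 K)/7.636 = 11.9 W/m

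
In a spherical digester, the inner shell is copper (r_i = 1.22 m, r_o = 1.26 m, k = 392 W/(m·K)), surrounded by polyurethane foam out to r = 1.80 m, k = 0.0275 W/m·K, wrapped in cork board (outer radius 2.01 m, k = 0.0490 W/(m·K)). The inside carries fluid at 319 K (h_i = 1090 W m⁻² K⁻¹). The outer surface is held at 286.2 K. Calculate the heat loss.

Treat each layer as a resistance in series:
  R_conv,in = 1/(4πr²h) = 1/(4π·1.22²·1090) = 4.905×10^-5 K/W
  R_copper = (1/1.22 − 1/1.26)/(4πk) = 0.02602/(4π·392) = 5.282×10^-6 K/W
  R_polyurethane foam = (1/1.26 − 1/1.80)/(4πk) = 0.2381/(4π·0.0275) = 0.6890 K/W
  R_cork board = (1/1.80 − 1/2.01)/(4πk) = 0.05804/(4π·0.0490) = 0.09426 K/W
ΣR = 4.905×10^-5 + 5.282×10^-6 + 0.6890 + 0.09426 = 0.7833 K/W
Q = ΔT/ΣR = (319 K − 286.2 K)/0.7833 = 41.9 W

Q = 41.9 W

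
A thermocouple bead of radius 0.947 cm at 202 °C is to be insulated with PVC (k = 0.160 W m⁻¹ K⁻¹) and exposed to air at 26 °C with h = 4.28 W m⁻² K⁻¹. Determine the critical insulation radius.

For a sphere, r_cr = 2k_ins/h = 2·0.160/4.28 = 0.0748 m = 7.48 cm

r_cr = 7.48 cm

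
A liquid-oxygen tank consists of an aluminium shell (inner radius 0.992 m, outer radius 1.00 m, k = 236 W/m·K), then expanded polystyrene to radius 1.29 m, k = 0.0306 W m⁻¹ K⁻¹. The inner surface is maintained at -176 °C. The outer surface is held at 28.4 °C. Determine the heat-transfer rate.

Series thermal resistances, inner to outer:
  R_aluminium = (1/0.992 − 1/1.00)/(4πk) = 0.008065/(4π·236) = 2.719×10^-6 K/W
  R_expanded polystyrene = (1/1.00 − 1/1.29)/(4πk) = 0.2248/(4π·0.0306) = 0.5846 K/W
ΣR = 2.719×10^-6 + 0.5846 = 0.5846 K/W
Q = ΔT/ΣR = (-176 °C − 28.4 °C)/0.5846 = -350 W
(Negative Q ⇒ heat flows inward; heat gain = 350 W.)

Q = 350 W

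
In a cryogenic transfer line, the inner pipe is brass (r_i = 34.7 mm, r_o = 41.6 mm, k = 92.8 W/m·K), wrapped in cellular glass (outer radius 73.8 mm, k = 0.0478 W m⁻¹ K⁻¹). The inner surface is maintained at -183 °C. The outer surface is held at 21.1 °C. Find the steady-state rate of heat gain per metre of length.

Q' = 107 W/m

Treat each layer as a resistance in series:
  R'_brass = ln(0.0416/0.0347)/(2πk) = 0.1814/(2π·92.8) = 3.110×10^-4 m·K/W
  R'_cellular glass = ln(0.0738/0.0416)/(2πk) = 0.5733/(2π·0.0478) = 1.909 m·K/W
ΣR = 3.110×10^-4 + 1.909 = 1.909 m·K/W
Q' = ΔT/ΣR = (-183 °C − 21.1 °C)/1.909 = -107 W/m
(Negative Q' ⇒ heat flows inward; heat gain = 107 W/m.)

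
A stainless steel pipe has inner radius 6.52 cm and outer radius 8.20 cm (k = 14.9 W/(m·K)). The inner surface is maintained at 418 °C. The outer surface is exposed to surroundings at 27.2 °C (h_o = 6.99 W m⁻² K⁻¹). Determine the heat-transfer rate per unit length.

Series thermal resistances, inner to outer:
  R'_stainless steel = ln(0.0820/0.0652)/(2πk) = 0.2293/(2π·14.9) = 0.002449 m·K/W
  R'_conv,out = 1/(2πr h) = 1/(2π·0.0820·6.99) = 0.2777 m·K/W
ΣR = 0.002449 + 0.2777 = 0.2801 m·K/W
Q' = ΔT/ΣR = (418 °C − 27.2 °C)/0.2801 = 1400 W/m

Q' = 1400 W/m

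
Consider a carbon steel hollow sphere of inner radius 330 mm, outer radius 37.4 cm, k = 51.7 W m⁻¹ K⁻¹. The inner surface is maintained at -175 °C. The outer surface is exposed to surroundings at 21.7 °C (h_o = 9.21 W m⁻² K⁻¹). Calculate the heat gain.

Q = 3.16 kW

Series thermal resistances, inner to outer:
  R_carbon steel = (1/0.330 − 1/0.374)/(4πk) = 0.3565/(4π·51.7) = 5.487×10^-4 K/W
  R_conv,out = 1/(4πr²h) = 1/(4π·0.374²·9.21) = 0.06177 K/W
ΣR = 5.487×10^-4 + 0.06177 = 0.06232 K/W
Q = ΔT/ΣR = (-175 °C − 21.7 °C)/0.06232 = -3160 W
(Negative Q ⇒ heat flows inward; heat gain = 3160 W.)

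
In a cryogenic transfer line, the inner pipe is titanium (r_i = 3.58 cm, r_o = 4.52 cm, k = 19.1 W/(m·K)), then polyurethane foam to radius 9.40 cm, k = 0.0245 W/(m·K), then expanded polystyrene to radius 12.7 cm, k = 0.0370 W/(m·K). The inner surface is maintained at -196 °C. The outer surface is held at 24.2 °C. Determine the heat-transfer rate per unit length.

Q' = 36.4 W/m

Treat each layer as a resistance in series:
  R'_titanium = ln(0.0452/0.0358)/(2πk) = 0.2331/(2π·19.1) = 0.001943 m·K/W
  R'_polyurethane foam = ln(0.0940/0.0452)/(2πk) = 0.7322/(2π·0.0245) = 4.756 m·K/W
  R'_expanded polystyrene = ln(0.127/0.0940)/(2πk) = 0.3009/(2π·0.0370) = 1.294 m·K/W
ΣR = 0.001943 + 4.756 + 1.294 = 6.052 m·K/W
Q' = ΔT/ΣR = (-196 °C − 24.2 °C)/6.052 = -36.4 W/m
(Negative Q' ⇒ heat flows inward; heat gain = 36.4 W/m.)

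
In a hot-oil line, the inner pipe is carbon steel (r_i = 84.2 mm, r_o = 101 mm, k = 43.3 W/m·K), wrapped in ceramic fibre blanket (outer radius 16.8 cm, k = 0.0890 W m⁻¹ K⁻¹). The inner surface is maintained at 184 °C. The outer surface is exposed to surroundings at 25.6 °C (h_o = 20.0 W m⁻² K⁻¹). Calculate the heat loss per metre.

Q' = 165 W/m

Resistance network (inner→outer):
  R'_carbon steel = ln(0.101/0.0842)/(2πk) = 0.1819/(2π·43.3) = 6.687×10^-4 m·K/W
  R'_ceramic fibre blanket = ln(0.168/0.101)/(2πk) = 0.5088/(2π·0.0890) = 0.9099 m·K/W
  R'_conv,out = 1/(2πr h) = 1/(2π·0.168·20.0) = 0.04737 m·K/W
ΣR = 6.687×10^-4 + 0.9099 + 0.04737 = 0.9579 m·K/W
Q' = ΔT/ΣR = (184 °C − 25.6 °C)/0.9579 = 165 W/m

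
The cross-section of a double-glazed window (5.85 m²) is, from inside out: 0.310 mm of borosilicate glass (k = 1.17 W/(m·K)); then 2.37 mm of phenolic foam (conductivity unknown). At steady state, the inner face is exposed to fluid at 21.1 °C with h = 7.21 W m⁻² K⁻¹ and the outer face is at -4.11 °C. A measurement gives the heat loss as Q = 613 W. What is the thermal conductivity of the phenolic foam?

k = 0.0233 W/m·K

ΣR = ΔT/Q = |21.1 − -4.11|/613 = 0.04113 K/W
Known resistances:
  R_conv,in = 1/(hA) = 1/(7.21·5.85) = 0.02371 K/W
  R_borosilicate glass = L/(kA) = 3.10×10^-4/(1.17·5.85) = 4.529×10^-5 K/W
R_phenolic foam = ΣR − ΣR_known = 0.04113 − 0.02376 = 0.01737 K/W
L/(kA) = 0.01737 ⇒ k = 0.00237/(0.01737·5.85) = 0.0233 W/m·K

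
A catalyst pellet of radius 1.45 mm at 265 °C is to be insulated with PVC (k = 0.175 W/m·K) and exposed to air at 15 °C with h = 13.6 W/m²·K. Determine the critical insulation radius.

For a sphere, r_cr = 2k_ins/h = 2·0.175/13.6 = 0.0257 m = 2.57 cm

r_cr = 2.57 cm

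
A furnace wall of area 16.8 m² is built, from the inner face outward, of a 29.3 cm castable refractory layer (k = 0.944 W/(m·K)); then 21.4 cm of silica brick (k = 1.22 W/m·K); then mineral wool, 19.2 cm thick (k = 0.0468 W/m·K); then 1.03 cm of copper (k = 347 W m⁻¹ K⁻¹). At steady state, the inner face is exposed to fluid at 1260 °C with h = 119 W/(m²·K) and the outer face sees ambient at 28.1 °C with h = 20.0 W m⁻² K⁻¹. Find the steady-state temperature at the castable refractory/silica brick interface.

T = 1175 °C

Series thermal resistances, inner to outer:
  R_conv,in = 1/(hA) = 1/(119·16.8) = 5.002×10^-4 K/W
  R_castable refractory = L/(kA) = 0.293/(0.944·16.8) = 0.01848 K/W
  R_silica brick = L/(kA) = 0.214/(1.22·16.8) = 0.01044 K/W
  R_mineral wool = L/(kA) = 0.192/(0.0468·16.8) = 0.2442 K/W
  R_copper = L/(kA) = 0.0103/(347·16.8) = 1.767×10^-6 K/W
  R_conv,out = 1/(hA) = 1/(20.0·16.8) = 0.002976 K/W
ΣR = 5.002×10^-4 + 0.01848 + 0.01044 + 0.2442 + 1.767×10^-6 + 0.002976 = 0.2766 K/W
Q = ΔT/ΣR = (1260 °C − 28.1 °C)/0.2766 = 4454 W
From the inner boundary to the castable refractory/silica brick interface, ΣR_partial = 0.01898 K/W.
T_interface = T_in − Q·ΣR_partial = 1260 °C − (4454)(0.01898) = 1175 °C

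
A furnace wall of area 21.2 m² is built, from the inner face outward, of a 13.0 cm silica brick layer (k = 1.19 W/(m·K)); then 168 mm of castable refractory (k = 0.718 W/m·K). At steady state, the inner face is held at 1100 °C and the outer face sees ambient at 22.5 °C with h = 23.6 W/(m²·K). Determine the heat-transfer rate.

Series thermal resistances, inner to outer:
  R_silica brick = L/(kA) = 0.130/(1.19·21.2) = 0.005153 K/W
  R_castable refractory = L/(kA) = 0.168/(0.718·21.2) = 0.01104 K/W
  R_conv,out = 1/(hA) = 1/(23.6·21.2) = 0.001999 K/W
ΣR = 0.005153 + 0.01104 + 0.001999 = 0.01819 K/W
Q = ΔT/ΣR = (1100 °C − 22.5 °C)/0.01819 = 59200 W

Q = 59.2 kW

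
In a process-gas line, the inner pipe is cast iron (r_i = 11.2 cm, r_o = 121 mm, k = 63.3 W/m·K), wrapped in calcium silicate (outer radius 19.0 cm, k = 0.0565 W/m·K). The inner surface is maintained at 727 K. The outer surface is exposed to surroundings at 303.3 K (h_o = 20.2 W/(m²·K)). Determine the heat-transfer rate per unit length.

Treat each layer as a resistance in series:
  R'_cast iron = ln(0.121/0.112)/(2πk) = 0.07729/(2π·63.3) = 1.943×10^-4 m·K/W
  R'_calcium silicate = ln(0.190/0.121)/(2πk) = 0.4512/(2π·0.0565) = 1.271 m·K/W
  R'_conv,out = 1/(2πr h) = 1/(2π·0.190·20.2) = 0.04147 m·K/W
ΣR = 1.943×10^-4 + 1.271 + 0.04147 = 1.313 m·K/W
Q' = ΔT/ΣR = (727 K − 303.3 K)/1.313 = 323 W/m

Q' = 323 W/m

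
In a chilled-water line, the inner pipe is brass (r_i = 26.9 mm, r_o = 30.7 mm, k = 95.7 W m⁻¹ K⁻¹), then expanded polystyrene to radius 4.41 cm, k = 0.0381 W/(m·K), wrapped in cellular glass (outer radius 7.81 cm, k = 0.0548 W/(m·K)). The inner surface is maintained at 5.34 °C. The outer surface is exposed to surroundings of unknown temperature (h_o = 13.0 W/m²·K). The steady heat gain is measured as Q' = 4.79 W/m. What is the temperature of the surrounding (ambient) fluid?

T_out = 21.3 °C

Series resistances:
  R'_brass = ln(0.0307/0.0269)/(2πk) = 0.1321/(2π·95.7) = 2.198×10^-4 m·K/W
  R'_expanded polystyrene = ln(0.0441/0.0307)/(2πk) = 0.3622/(2π·0.0381) = 1.513 m·K/W
  R'_cellular glass = ln(0.0781/0.0441)/(2πk) = 0.5715/(2π·0.0548) = 1.660 m·K/W
  R'_conv,out = 1/(2πr h) = 1/(2π·0.0781·13.0) = 0.1568 m·K/W
ΣR = 3.330 m·K/W
ΔT = Q'·ΣR = 4.79 × 3.330 = 15.95 K
Heat flows inward, so T_out = T_in + ΔT = 5.34 + 15.95 = 21.3 °C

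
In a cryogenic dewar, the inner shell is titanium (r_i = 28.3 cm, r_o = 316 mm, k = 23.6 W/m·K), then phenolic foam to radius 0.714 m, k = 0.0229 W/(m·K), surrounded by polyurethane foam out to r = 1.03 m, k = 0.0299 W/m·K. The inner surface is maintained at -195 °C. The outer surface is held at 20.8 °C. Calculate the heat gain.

Q = 29.7 W

Treat each layer as a resistance in series:
  R_titanium = (1/0.283 − 1/0.316)/(4πk) = 0.3690/(4π·23.6) = 0.001244 K/W
  R_phenolic foam = (1/0.316 − 1/0.714)/(4πk) = 1.764/(4π·0.0229) = 6.130 K/W
  R_polyurethane foam = (1/0.714 − 1/1.03)/(4πk) = 0.4297/(4π·0.0299) = 1.144 K/W
ΣR = 0.001244 + 6.130 + 1.144 = 7.275 K/W
Q = ΔT/ΣR = (-195 °C − 20.8 °C)/7.275 = -29.7 W
(Negative Q ⇒ heat flows inward; heat gain = 29.7 W.)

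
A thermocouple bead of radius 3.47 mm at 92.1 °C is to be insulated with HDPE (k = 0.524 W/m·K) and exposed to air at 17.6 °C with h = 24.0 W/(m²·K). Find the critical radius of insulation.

r_cr = 4.37 cm

For a sphere, r_cr = 2k_ins/h = 2·0.524/24.0 = 0.0437 m = 4.37 cm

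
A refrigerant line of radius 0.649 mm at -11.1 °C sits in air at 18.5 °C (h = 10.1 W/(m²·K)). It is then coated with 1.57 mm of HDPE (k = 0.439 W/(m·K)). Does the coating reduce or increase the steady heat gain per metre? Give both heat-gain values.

Critical radius for a cylinder: r_cr = k/h = 0.0435 m = 4.35 cm.
Outer radius after coating: r₂ = 6.49×10^-4 + 0.00157 = 0.002219 m.
Since r₁ < r_cr and r₂ ≤ r_cr, the coating moves toward the maximum at r_cr — heat gain rises.
Bare: R = 1/(2πr₁h) = 24.28 m·K/W; Q = 29.6/24.28 = 1.22 W/m.
Coated: R = R_cond + R_conv = 7.547 m·K/W; Q = 29.6/7.547 = 3.92 W/m.

increases: 1.22 → 3.92 W/m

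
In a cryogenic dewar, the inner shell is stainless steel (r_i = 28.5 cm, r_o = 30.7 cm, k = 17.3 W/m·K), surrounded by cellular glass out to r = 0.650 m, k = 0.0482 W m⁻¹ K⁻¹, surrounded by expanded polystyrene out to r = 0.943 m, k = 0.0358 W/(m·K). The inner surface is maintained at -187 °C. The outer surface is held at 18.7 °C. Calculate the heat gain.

Resistance network (inner→outer):
  R_stainless steel = (1/0.285 − 1/0.307)/(4πk) = 0.2514/(4π·17.3) = 0.001157 K/W
  R_cellular glass = (1/0.307 − 1/0.650)/(4πk) = 1.719/(4π·0.0482) = 2.838 K/W
  R_expanded polystyrene = (1/0.650 − 1/0.943)/(4πk) = 0.4780/(4π·0.0358) = 1.063 K/W
ΣR = 0.001157 + 2.838 + 1.063 = 3.902 K/W
Q = ΔT/ΣR = (-187 °C − 18.7 °C)/3.902 = -52.7 W
(Negative Q ⇒ heat flows inward; heat gain = 52.7 W.)

Q = 52.7 W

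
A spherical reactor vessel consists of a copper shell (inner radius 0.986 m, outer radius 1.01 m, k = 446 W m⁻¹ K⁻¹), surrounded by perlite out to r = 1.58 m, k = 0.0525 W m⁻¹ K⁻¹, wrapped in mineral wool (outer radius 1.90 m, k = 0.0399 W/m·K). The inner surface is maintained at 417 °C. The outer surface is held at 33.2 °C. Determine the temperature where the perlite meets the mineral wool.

Treat each layer as a resistance in series:
  R_copper = (1/0.986 − 1/1.01)/(4πk) = 0.02410/(4π·446) = 4.300×10^-6 K/W
  R_perlite = (1/1.01 − 1/1.58)/(4πk) = 0.3572/(4π·0.0525) = 0.5414 K/W
  R_mineral wool = (1/1.58 − 1/1.90)/(4πk) = 0.1066/(4π·0.0399) = 0.2126 K/W
ΣR = 4.300×10^-6 + 0.5414 + 0.2126 = 0.7540 K/W
Q = ΔT/ΣR = (417 °C − 33.2 °C)/0.7540 = 509.0 W
From the inner boundary to the perlite/mineral wool interface, ΣR_partial = 0.5414 K/W.
T_interface = T_in − Q·ΣR_partial = 417 °C − (509.0)(0.5414) = 141 °C

T = 141 °C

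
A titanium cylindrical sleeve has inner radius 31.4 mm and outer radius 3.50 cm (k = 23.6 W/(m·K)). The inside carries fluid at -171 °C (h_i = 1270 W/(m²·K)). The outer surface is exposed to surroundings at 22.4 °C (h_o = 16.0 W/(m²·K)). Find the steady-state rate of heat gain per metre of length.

Resistance network (inner→outer):
  R'_conv,in = 1/(2πr h) = 1/(2π·0.0314·1270) = 0.003991 m·K/W
  R'_titanium = ln(0.0350/0.0314)/(2πk) = 0.1085/(2π·23.6) = 7.320×10^-4 m·K/W
  R'_conv,out = 1/(2πr h) = 1/(2π·0.0350·16.0) = 0.2842 m·K/W
ΣR = 0.003991 + 7.320×10^-4 + 0.2842 = 0.2889 m·K/W
Q' = ΔT/ΣR = (-171 °C − 22.4 °C)/0.2889 = -669 W/m
(Negative Q' ⇒ heat flows inward; heat gain = 669 W/m.)

Q' = 669 W/m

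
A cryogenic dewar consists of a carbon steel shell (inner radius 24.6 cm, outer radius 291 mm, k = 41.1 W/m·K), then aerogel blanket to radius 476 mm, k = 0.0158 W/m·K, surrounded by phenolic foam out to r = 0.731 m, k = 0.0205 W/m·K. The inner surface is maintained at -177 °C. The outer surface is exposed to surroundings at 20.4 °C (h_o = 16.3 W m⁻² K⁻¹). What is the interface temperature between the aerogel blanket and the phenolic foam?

T = -38.4 °C

Treat each layer as a resistance in series:
  R_carbon steel = (1/0.246 − 1/0.291)/(4πk) = 0.6286/(4π·41.1) = 0.001217 K/W
  R_aerogel blanket = (1/0.291 − 1/0.476)/(4πk) = 1.336/(4π·0.0158) = 6.727 K/W
  R_phenolic foam = (1/0.476 − 1/0.731)/(4πk) = 0.7329/(4π·0.0205) = 2.845 K/W
  R_conv,out = 1/(4πr²h) = 1/(4π·0.731²·16.3) = 0.009136 K/W
ΣR = 0.001217 + 6.727 + 2.845 + 0.009136 = 9.582 K/W
Q = ΔT/ΣR = (-177 °C − 20.4 °C)/9.582 = -20.60 W
From the inner boundary to the aerogel blanket/phenolic foam interface, ΣR_partial = 6.728 K/W.
T_interface = T_in − Q·ΣR_partial = -177 °C − (-20.60)(6.728) = -38.4 °C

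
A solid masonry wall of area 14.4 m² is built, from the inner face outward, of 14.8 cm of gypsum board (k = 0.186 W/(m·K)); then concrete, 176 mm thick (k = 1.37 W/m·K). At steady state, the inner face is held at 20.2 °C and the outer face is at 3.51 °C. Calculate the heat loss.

Q = 260 W

Resistance network (inner→outer):
  R_gypsum board = L/(kA) = 0.148/(0.186·14.4) = 0.05526 K/W
  R_concrete = L/(kA) = 0.176/(1.37·14.4) = 0.008921 K/W
ΣR = 0.05526 + 0.008921 = 0.06418 K/W
Q = ΔT/ΣR = (20.2 °C − 3.51 °C)/0.06418 = 260 W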